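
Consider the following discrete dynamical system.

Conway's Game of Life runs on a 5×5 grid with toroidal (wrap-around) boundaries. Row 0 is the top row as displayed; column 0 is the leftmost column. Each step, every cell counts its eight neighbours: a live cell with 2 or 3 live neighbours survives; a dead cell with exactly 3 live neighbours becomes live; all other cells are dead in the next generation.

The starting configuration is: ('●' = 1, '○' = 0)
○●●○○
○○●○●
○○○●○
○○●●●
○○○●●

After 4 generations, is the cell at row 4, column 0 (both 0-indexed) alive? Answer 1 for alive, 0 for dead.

0

t=0: ○●●○○
○○●○●
○○○●○
○○●●●
○○○●●
t=1: ●●●○●
○●●○○
○○○○○
○○●○○
●●○○●
t=2: ○○○○●
○○●●○
○●●○○
●●○○○
○○○○●
t=3: ○○○○●
○●●●○
●○○●○
●●●○○
○○○○●
t=4: ●○●○●
●●●●○
●○○●○
●●●●○
○●○●●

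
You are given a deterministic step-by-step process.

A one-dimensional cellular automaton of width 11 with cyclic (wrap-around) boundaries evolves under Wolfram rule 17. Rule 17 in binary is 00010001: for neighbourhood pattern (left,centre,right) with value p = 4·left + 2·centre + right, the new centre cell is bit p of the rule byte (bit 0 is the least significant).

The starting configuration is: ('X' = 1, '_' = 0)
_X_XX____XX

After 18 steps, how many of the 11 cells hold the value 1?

gen 0: _X_XX____XX
gen 1: _____XXX___
gen 2: XXXX____XXX
gen 3: ____XXX____
gen 4: XXX____XXXX
gen 5: ___XXX_____
gen 6: XX____XXXXX
gen 7: __XXX______
gen 8: X____XXXXXX
gen 9: _XXX_______
gen 10: ____XXXXXXX
gen 11: XXX________
gen 12: ___XXXXXXX_
gen 13: XX________X
gen 14: __XXXXXXX__
gen 15: X________XX
gen 16: _XXXXXXX___
gen 17: ________XXX
gen 18: XXXXXXX____

7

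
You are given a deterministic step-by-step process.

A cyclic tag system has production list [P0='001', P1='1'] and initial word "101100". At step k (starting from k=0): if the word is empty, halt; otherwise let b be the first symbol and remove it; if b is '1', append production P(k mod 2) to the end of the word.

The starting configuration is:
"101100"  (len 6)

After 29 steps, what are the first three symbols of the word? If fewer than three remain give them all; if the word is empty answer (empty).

gen 0: "101100"  (len 6)
gen 1: "01100001"  (len 8)
gen 2: "1100001"  (len 7)
gen 3: "100001001"  (len 9)
gen 4: "000010011"  (len 9)
gen 5: "00010011"  (len 8)
gen 6: "0010011"  (len 7)
gen 7: "010011"  (len 6)
gen 8: "10011"  (len 5)
gen 9: "0011001"  (len 7)
gen 10: "011001"  (len 6)
gen 11: "11001"  (len 5)
gen 12: "10011"  (len 5)
gen 13: "0011001"  (len 7)
gen 14: "011001"  (len 6)
gen 15: "11001"  (len 5)
gen 16: "10011"  (len 5)
gen 17: "0011001"  (len 7)
gen 18: "011001"  (len 6)
gen 19: "11001"  (len 5)
gen 20: "10011"  (len 5)
gen 21: "0011001"  (len 7)
gen 22: "011001"  (len 6)
gen 23: "11001"  (len 5)
gen 24: "10011"  (len 5)
gen 25: "0011001"  (len 7)
gen 26: "011001"  (len 6)
gen 27: "11001"  (len 5)
gen 28: "10011"  (len 5)
gen 29: "0011001"  (len 7)

001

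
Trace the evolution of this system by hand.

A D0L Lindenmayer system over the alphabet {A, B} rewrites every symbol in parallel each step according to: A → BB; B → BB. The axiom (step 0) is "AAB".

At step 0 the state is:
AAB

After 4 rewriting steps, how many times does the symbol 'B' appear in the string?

gen 0: AAB
gen 1: BBBBBB
gen 2: BBBBBBBBBBBB
gen 3: BBBBBBBBBBBBBBBBBBBBBBBB
gen 4: BBBBBBBBBBBBBBBBBBBBBBBBBBBBBBBBBBBBBBBBBBBBBBBB

48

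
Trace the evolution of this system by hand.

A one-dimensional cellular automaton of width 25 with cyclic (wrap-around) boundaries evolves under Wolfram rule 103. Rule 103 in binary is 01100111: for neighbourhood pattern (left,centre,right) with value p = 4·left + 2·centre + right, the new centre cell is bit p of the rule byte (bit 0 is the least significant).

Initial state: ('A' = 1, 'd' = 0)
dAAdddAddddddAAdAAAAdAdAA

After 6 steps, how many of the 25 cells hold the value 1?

18

0) dAAdddAddddddAAdAAAAdAdAA
1) AdAdAAAdAAAAAdAAdddAAAAdA
2) AAAAddAAddddAAdAdAAdddAAd
3) dddAdAdAdAAAdAAAAdAdAAdAA
4) dAAAAAAAAddAAdddAAAAdAAdA
5) AdddddddAdAdAdAAdddAAdAAA
6) AdAAAAAAAAAAAAdAdAAdAAddd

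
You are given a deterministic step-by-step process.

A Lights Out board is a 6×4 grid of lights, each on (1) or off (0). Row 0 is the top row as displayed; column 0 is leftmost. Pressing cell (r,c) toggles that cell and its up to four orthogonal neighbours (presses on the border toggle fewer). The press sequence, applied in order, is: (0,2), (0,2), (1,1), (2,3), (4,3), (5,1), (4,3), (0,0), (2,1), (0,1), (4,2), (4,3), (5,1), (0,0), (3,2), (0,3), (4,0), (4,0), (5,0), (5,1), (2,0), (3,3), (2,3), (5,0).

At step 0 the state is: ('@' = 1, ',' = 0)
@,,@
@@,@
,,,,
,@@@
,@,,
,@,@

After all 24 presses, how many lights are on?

10

k=0  @,,@
@@,@
,,,,
,@@@
,@,,
,@,@
k=1  @@@,
@@@@
,,,,
,@@@
,@,,
,@,@
k=2  @,,@
@@,@
,,,,
,@@@
,@,,
,@,@
k=3  @@,@
,,@@
,@,,
,@@@
,@,,
,@,@
k=4  @@,@
,,@,
,@@@
,@@,
,@,,
,@,@
k=5  @@,@
,,@,
,@@@
,@@@
,@@@
,@,,
k=6  @@,@
,,@,
,@@@
,@@@
,,@@
@,@,
k=7  @@,@
,,@,
,@@@
,@@,
,,,,
@,@@
k=8  ,,,@
@,@,
,@@@
,@@,
,,,,
@,@@
k=9  ,,,@
@@@,
@,,@
,,@,
,,,,
@,@@
k=10  @@@@
@,@,
@,,@
,,@,
,,,,
@,@@
k=11  @@@@
@,@,
@,,@
,,,,
,@@@
@,,@
k=12  @@@@
@,@,
@,,@
,,,@
,@,,
@,,,
k=13  @@@@
@,@,
@,,@
,,,@
,,,,
,@@,
k=14  ,,@@
,,@,
@,,@
,,,@
,,,,
,@@,
k=15  ,,@@
,,@,
@,@@
,@@,
,,@,
,@@,
k=16  ,,,,
,,@@
@,@@
,@@,
,,@,
,@@,
k=17  ,,,,
,,@@
@,@@
@@@,
@@@,
@@@,
k=18  ,,,,
,,@@
@,@@
,@@,
,,@,
,@@,
k=19  ,,,,
,,@@
@,@@
,@@,
@,@,
@,@,
k=20  ,,,,
,,@@
@,@@
,@@,
@@@,
,@,,
k=21  ,,,,
@,@@
,@@@
@@@,
@@@,
,@,,
k=22  ,,,,
@,@@
,@@,
@@,@
@@@@
,@,,
k=23  ,,,,
@,@,
,@,@
@@,,
@@@@
,@,,
k=24  ,,,,
@,@,
,@,@
@@,,
,@@@
@,,,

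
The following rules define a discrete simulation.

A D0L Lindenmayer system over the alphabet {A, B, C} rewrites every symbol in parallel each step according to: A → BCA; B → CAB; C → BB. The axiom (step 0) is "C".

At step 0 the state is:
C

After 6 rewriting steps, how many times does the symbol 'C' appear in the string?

88

[0] C
[1] BB
[2] CABCAB
[3] BBBCACABBBBCACAB
[4] CABCABCABBBBCABBBCACABCABCABCABBBBCABBBCACAB
[5] BBBCACABBBBCACABBBBCACABCABCABCABBBBCACABCABCABBBBCABBBCACABBBBCACABBBBCACABBBBCACABCABCABCABBBBCACABCABCABBBBCABBBCACAB
[6] CABCABCABBBBCABBBCACABCABCABCABBBBCABBBCACABCABCABCABBBBCA…BCACABBBBCACABBBBCACABCABCABCABBBBCACABCABCABBBBCABBBCACAB  (len 328)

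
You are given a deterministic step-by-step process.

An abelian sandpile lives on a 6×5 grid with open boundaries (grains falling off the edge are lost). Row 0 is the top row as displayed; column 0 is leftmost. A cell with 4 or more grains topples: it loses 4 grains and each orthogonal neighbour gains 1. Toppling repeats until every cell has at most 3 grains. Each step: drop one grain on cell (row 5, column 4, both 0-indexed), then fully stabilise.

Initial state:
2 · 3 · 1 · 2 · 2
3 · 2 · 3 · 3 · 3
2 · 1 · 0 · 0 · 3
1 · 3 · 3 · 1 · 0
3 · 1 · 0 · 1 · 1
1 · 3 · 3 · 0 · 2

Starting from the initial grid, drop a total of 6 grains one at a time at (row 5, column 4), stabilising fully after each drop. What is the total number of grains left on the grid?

step 0: 2 · 3 · 1 · 2 · 2
3 · 2 · 3 · 3 · 3
2 · 1 · 0 · 0 · 3
1 · 3 · 3 · 1 · 0
3 · 1 · 0 · 1 · 1
1 · 3 · 3 · 0 · 2
step 1: 2 · 3 · 1 · 2 · 2
3 · 2 · 3 · 3 · 3
2 · 1 · 0 · 0 · 3
1 · 3 · 3 · 1 · 0
3 · 1 · 0 · 1 · 1
1 · 3 · 3 · 0 · 3
step 2: 2 · 3 · 1 · 2 · 2
3 · 2 · 3 · 3 · 3
2 · 1 · 0 · 0 · 3
1 · 3 · 3 · 1 · 0
3 · 1 · 0 · 1 · 2
1 · 3 · 3 · 1 · 0
step 3: 2 · 3 · 1 · 2 · 2
3 · 2 · 3 · 3 · 3
2 · 1 · 0 · 0 · 3
1 · 3 · 3 · 1 · 0
3 · 1 · 0 · 1 · 2
1 · 3 · 3 · 1 · 1
step 4: 2 · 3 · 1 · 2 · 2
3 · 2 · 3 · 3 · 3
2 · 1 · 0 · 0 · 3
1 · 3 · 3 · 1 · 0
3 · 1 · 0 · 1 · 2
1 · 3 · 3 · 1 · 2
step 5: 2 · 3 · 1 · 2 · 2
3 · 2 · 3 · 3 · 3
2 · 1 · 0 · 0 · 3
1 · 3 · 3 · 1 · 0
3 · 1 · 0 · 1 · 2
1 · 3 · 3 · 1 · 3
step 6: 2 · 3 · 1 · 2 · 2
3 · 2 · 3 · 3 · 3
2 · 1 · 0 · 0 · 3
1 · 3 · 3 · 1 · 0
3 · 1 · 0 · 1 · 3
1 · 3 · 3 · 2 · 0

55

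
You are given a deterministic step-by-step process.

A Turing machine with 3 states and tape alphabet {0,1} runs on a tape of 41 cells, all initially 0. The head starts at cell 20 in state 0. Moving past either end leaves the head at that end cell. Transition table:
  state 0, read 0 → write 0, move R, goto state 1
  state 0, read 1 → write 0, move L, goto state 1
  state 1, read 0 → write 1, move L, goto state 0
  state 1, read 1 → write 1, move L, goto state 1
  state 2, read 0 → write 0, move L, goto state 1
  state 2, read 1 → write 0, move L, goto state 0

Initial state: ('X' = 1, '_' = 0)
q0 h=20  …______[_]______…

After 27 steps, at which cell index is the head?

13

k=0  q0 h=20  …______[_]______…
k=1  q1 h=21  …______[_]______…
k=2  q0 h=20  …______[_]X_____…
k=3  q1 h=21  …______[X]______…
k=4  q1 h=20  …______[_]X_____…
k=5  q0 h=19  …______[_]XX____…
k=6  q1 h=20  …______[X]X_____…
k=7  q1 h=19  …______[_]XX____…
k=8  q0 h=18  …______[_]XXX___…
k=9  q1 h=19  …______[X]XX____…
k=10  q1 h=18  …______[_]XXX___…
k=11  q0 h=17  …______[_]XXXX__…
k=12  q1 h=18  …______[X]XXX___…
k=13  q1 h=17  …______[_]XXXX__…
k=14  q0 h=16  …______[_]XXXXX_…
k=15  q1 h=17  …______[X]XXXX__…
k=16  q1 h=16  …______[_]XXXXX_…
k=17  q0 h=15  …______[_]XXXXXX…
k=18  q1 h=16  …______[X]XXXXX_…
k=19  q1 h=15  …______[_]XXXXXX…
k=20  q0 h=14  …______[_]XXXXXX…
k=21  q1 h=15  …______[X]XXXXXX…
k=22  q1 h=14  …______[_]XXXXXX…
k=23  q0 h=13  …______[_]XXXXXX…
k=24  q1 h=14  …______[X]XXXXXX…
k=25  q1 h=13  …______[_]XXXXXX…
k=26  q0 h=12  …______[_]XXXXXX…
k=27  q1 h=13  …______[X]XXXXXX…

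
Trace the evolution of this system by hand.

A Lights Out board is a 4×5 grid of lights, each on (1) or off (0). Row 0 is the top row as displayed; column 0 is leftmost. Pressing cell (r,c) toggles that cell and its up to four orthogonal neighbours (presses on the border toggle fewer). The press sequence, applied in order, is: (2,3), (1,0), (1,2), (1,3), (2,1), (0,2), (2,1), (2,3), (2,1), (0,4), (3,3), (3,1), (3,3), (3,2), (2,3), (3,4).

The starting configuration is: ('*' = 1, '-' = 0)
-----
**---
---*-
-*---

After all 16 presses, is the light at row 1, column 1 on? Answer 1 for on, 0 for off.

step 0: -----
**---
---*-
-*---
step 1: -----
**-*-
--*-*
-*-*-
step 2: *----
---*-
*-*-*
-*-*-
step 3: *-*--
-**--
*---*
-*-*-
step 4: *-**-
-*-**
*--**
-*-*-
step 5: *-**-
---**
-****
---*-
step 6: **---
--***
-****
---*-
step 7: **---
-****
*--**
-*-*-
step 8: **---
-**-*
*-*--
-*---
step 9: **---
--*-*
-*---
-----
step 10: **-**
--*--
-*---
-----
step 11: **-**
--*--
-*-*-
--***
step 12: **-**
--*--
---*-
**-**
step 13: **-**
--*--
-----
***--
step 14: **-**
--*--
--*--
*--*-
step 15: **-**
--**-
---**
*----
step 16: **-**
--**-
---*-
*--**

0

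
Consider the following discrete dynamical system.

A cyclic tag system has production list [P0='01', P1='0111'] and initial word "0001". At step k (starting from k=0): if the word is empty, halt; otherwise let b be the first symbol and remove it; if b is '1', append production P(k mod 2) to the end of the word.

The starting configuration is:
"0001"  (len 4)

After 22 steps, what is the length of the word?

0) "0001"  (len 4)
1) "001"  (len 3)
2) "01"  (len 2)
3) "1"  (len 1)
4) "0111"  (len 4)
5) "111"  (len 3)
6) "110111"  (len 6)
7) "1011101"  (len 7)
8) "0111010111"  (len 10)
9) "111010111"  (len 9)
10) "110101110111"  (len 12)
11) "1010111011101"  (len 13)
12) "0101110111010111"  (len 16)
13) "101110111010111"  (len 15)
14) "011101110101110111"  (len 18)
15) "11101110101110111"  (len 17)
16) "11011101011101110111"  (len 20)
17) "101110101110111011101"  (len 21)
18) "011101011101110111010111"  (len 24)
19) "11101011101110111010111"  (len 23)
20) "11010111011101110101110111"  (len 26)
21) "101011101110111010111011101"  (len 27)
22) "010111011101110101110111010111"  (len 30)

30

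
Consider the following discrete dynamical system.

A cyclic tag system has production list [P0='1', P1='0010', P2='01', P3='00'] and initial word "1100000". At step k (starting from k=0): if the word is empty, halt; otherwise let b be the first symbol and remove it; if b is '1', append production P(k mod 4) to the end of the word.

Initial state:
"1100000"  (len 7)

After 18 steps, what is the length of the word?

k=0  "1100000"  (len 7)
k=1  "1000001"  (len 7)
k=2  "0000010010"  (len 10)
k=3  "000010010"  (len 9)
k=4  "00010010"  (len 8)
k=5  "0010010"  (len 7)
k=6  "010010"  (len 6)
k=7  "10010"  (len 5)
k=8  "001000"  (len 6)
k=9  "01000"  (len 5)
k=10  "1000"  (len 4)
k=11  "00001"  (len 5)
k=12  "0001"  (len 4)
k=13  "001"  (len 3)
k=14  "01"  (len 2)
k=15  "1"  (len 1)
k=16  "00"  (len 2)
k=17  "0"  (len 1)
k=18  (halted — word empty)

0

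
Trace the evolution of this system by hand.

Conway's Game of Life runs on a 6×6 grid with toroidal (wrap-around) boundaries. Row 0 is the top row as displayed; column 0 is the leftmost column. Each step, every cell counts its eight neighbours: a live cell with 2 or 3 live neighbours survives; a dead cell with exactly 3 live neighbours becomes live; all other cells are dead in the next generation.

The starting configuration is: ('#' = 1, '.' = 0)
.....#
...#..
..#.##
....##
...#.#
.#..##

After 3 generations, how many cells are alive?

7

0) .....#
...#..
..#.##
....##
...#.#
.#..##
1) #....#
...#.#
.....#
#.....
...#..
.....#
2) #....#
.....#
#...##
......
......
#...##
3) ......
......
#...##
.....#
.....#
#...#.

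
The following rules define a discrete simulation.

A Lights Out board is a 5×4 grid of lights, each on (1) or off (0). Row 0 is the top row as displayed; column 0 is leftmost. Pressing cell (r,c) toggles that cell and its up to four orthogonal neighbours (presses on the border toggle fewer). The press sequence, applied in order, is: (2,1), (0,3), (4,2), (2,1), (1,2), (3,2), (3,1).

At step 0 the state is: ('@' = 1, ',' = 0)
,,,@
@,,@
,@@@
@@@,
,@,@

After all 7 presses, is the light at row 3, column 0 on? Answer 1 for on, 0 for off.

0) ,,,@
@,,@
,@@@
@@@,
,@,@
1) ,,,@
@@,@
@,,@
@,@,
,@,@
2) ,,@,
@@,,
@,,@
@,@,
,@,@
3) ,,@,
@@,,
@,,@
@,,,
,,@,
4) ,,@,
@,,,
,@@@
@@,,
,,@,
5) ,,,,
@@@@
,@,@
@@,,
,,@,
6) ,,,,
@@@@
,@@@
@,@@
,,,,
7) ,,,,
@@@@
,,@@
,@,@
,@,,

0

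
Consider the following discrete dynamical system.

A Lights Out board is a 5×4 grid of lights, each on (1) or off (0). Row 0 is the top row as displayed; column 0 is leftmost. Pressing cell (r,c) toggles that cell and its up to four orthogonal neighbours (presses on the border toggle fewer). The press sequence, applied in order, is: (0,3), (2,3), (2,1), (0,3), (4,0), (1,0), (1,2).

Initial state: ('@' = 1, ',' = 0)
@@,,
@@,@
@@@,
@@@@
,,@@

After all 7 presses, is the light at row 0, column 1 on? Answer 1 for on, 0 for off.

1

t=0: @@,,
@@,@
@@@,
@@@@
,,@@
t=1: @@@@
@@,,
@@@,
@@@@
,,@@
t=2: @@@@
@@,@
@@,@
@@@,
,,@@
t=3: @@@@
@,,@
,,@@
@,@,
,,@@
t=4: @@,,
@,,,
,,@@
@,@,
,,@@
t=5: @@,,
@,,,
,,@@
,,@,
@@@@
t=6: ,@,,
,@,,
@,@@
,,@,
@@@@
t=7: ,@@,
,,@@
@,,@
,,@,
@@@@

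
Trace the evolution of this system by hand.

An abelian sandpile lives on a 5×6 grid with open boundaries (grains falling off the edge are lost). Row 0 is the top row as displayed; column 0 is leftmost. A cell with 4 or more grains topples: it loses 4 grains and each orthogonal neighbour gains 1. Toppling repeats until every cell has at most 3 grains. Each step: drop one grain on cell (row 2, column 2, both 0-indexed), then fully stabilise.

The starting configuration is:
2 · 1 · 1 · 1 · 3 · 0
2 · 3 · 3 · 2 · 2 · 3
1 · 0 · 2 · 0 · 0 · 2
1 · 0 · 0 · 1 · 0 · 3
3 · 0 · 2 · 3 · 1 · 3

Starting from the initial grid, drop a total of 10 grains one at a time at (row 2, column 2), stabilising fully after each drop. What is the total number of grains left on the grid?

55

[0] 2 · 1 · 1 · 1 · 3 · 0
2 · 3 · 3 · 2 · 2 · 3
1 · 0 · 2 · 0 · 0 · 2
1 · 0 · 0 · 1 · 0 · 3
3 · 0 · 2 · 3 · 1 · 3
[1] 2 · 1 · 1 · 1 · 3 · 0
2 · 3 · 3 · 2 · 2 · 3
1 · 0 · 3 · 0 · 0 · 2
1 · 0 · 0 · 1 · 0 · 3
3 · 0 · 2 · 3 · 1 · 3
[2] 2 · 2 · 2 · 1 · 3 · 0
3 · 0 · 1 · 3 · 2 · 3
1 · 2 · 1 · 1 · 0 · 2
1 · 0 · 1 · 1 · 0 · 3
3 · 0 · 2 · 3 · 1 · 3
[3] 2 · 2 · 2 · 1 · 3 · 0
3 · 0 · 1 · 3 · 2 · 3
1 · 2 · 2 · 1 · 0 · 2
1 · 0 · 1 · 1 · 0 · 3
3 · 0 · 2 · 3 · 1 · 3
[4] 2 · 2 · 2 · 1 · 3 · 0
3 · 0 · 1 · 3 · 2 · 3
1 · 2 · 3 · 1 · 0 · 2
1 · 0 · 1 · 1 · 0 · 3
3 · 0 · 2 · 3 · 1 · 3
[5] 2 · 2 · 2 · 1 · 3 · 0
3 · 0 · 2 · 3 · 2 · 3
1 · 3 · 0 · 2 · 0 · 2
1 · 0 · 2 · 1 · 0 · 3
3 · 0 · 2 · 3 · 1 · 3
[6] 2 · 2 · 2 · 1 · 3 · 0
3 · 0 · 2 · 3 · 2 · 3
1 · 3 · 1 · 2 · 0 · 2
1 · 0 · 2 · 1 · 0 · 3
3 · 0 · 2 · 3 · 1 · 3
[7] 2 · 2 · 2 · 1 · 3 · 0
3 · 0 · 2 · 3 · 2 · 3
1 · 3 · 2 · 2 · 0 · 2
1 · 0 · 2 · 1 · 0 · 3
3 · 0 · 2 · 3 · 1 · 3
[8] 2 · 2 · 2 · 1 · 3 · 0
3 · 0 · 2 · 3 · 2 · 3
1 · 3 · 3 · 2 · 0 · 2
1 · 0 · 2 · 1 · 0 · 3
3 · 0 · 2 · 3 · 1 · 3
[9] 2 · 2 · 2 · 1 · 3 · 0
3 · 1 · 3 · 3 · 2 · 3
2 · 0 · 1 · 3 · 0 · 2
1 · 1 · 3 · 1 · 0 · 3
3 · 0 · 2 · 3 · 1 · 3
[10] 2 · 2 · 2 · 1 · 3 · 0
3 · 1 · 3 · 3 · 2 · 3
2 · 0 · 2 · 3 · 0 · 2
1 · 1 · 3 · 1 · 0 · 3
3 · 0 · 2 · 3 · 1 · 3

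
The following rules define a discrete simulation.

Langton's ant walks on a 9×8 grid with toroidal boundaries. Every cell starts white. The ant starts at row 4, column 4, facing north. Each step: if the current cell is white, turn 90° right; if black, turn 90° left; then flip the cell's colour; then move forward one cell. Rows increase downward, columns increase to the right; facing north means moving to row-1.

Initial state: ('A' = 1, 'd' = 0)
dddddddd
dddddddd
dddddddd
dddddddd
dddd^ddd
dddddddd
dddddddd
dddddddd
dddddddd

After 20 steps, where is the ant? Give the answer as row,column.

6,2

0) dddddddd
dddddddd
dddddddd
dddddddd
dddd^ddd
dddddddd
dddddddd
dddddddd
dddddddd
1) dddddddd
dddddddd
dddddddd
dddddddd
ddddA>dd
dddddddd
dddddddd
dddddddd
dddddddd
2) dddddddd
dddddddd
dddddddd
dddddddd
ddddAAdd
dddddvdd
dddddddd
dddddddd
dddddddd
3) dddddddd
dddddddd
dddddddd
dddddddd
ddddAAdd
dddd<Add
dddddddd
dddddddd
dddddddd
4) dddddddd
dddddddd
dddddddd
dddddddd
dddd^Add
ddddAAdd
dddddddd
dddddddd
dddddddd
5) dddddddd
dddddddd
dddddddd
dddddddd
ddd<dAdd
ddddAAdd
dddddddd
dddddddd
dddddddd
6) dddddddd
dddddddd
dddddddd
ddd^dddd
dddAdAdd
ddddAAdd
dddddddd
dddddddd
dddddddd
7) dddddddd
dddddddd
dddddddd
dddA>ddd
dddAdAdd
ddddAAdd
dddddddd
dddddddd
dddddddd
8) dddddddd
dddddddd
dddddddd
dddAAddd
dddAvAdd
ddddAAdd
dddddddd
dddddddd
dddddddd
9) dddddddd
dddddddd
dddddddd
dddAAddd
ddd<AAdd
ddddAAdd
dddddddd
dddddddd
dddddddd
10) dddddddd
dddddddd
dddddddd
dddAAddd
ddddAAdd
dddvAAdd
dddddddd
dddddddd
dddddddd
11) dddddddd
dddddddd
dddddddd
dddAAddd
ddddAAdd
dd<AAAdd
dddddddd
dddddddd
dddddddd
12) dddddddd
dddddddd
dddddddd
dddAAddd
dd^dAAdd
ddAAAAdd
dddddddd
dddddddd
dddddddd
13) dddddddd
dddddddd
dddddddd
dddAAddd
ddA>AAdd
ddAAAAdd
dddddddd
dddddddd
dddddddd
14) dddddddd
dddddddd
dddddddd
dddAAddd
ddAAAAdd
ddAvAAdd
dddddddd
dddddddd
dddddddd
15) dddddddd
dddddddd
dddddddd
dddAAddd
ddAAAAdd
ddAd>Add
dddddddd
dddddddd
dddddddd
16) dddddddd
dddddddd
dddddddd
dddAAddd
ddAA^Add
ddAddAdd
dddddddd
dddddddd
dddddddd
17) dddddddd
dddddddd
dddddddd
dddAAddd
ddA<dAdd
ddAddAdd
dddddddd
dddddddd
dddddddd
18) dddddddd
dddddddd
dddddddd
dddAAddd
ddAddAdd
ddAvdAdd
dddddddd
dddddddd
dddddddd
19) dddddddd
dddddddd
dddddddd
dddAAddd
ddAddAdd
dd<AdAdd
dddddddd
dddddddd
dddddddd
20) dddddddd
dddddddd
dddddddd
dddAAddd
ddAddAdd
dddAdAdd
ddvddddd
dddddddd
dddddddd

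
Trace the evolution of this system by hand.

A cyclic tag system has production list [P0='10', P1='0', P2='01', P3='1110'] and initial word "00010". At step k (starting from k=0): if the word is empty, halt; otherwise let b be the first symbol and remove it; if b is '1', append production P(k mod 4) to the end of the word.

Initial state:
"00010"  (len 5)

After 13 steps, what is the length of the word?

gen 0: "00010"  (len 5)
gen 1: "0010"  (len 4)
gen 2: "010"  (len 3)
gen 3: "10"  (len 2)
gen 4: "01110"  (len 5)
gen 5: "1110"  (len 4)
gen 6: "1100"  (len 4)
gen 7: "10001"  (len 5)
gen 8: "00011110"  (len 8)
gen 9: "0011110"  (len 7)
gen 10: "011110"  (len 6)
gen 11: "11110"  (len 5)
gen 12: "11101110"  (len 8)
gen 13: "110111010"  (len 9)

9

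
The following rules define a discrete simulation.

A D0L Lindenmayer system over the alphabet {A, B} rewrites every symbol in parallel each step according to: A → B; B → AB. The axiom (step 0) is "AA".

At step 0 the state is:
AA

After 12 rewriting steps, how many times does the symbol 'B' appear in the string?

step 0: AA
step 1: BB
step 2: ABAB
step 3: BABBAB
step 4: ABBABABBAB
step 5: BABABBABBABABBAB
step 6: ABBABBABABBABABBABBABABBAB
step 7: BABABBABABBABBABABBABBABABBABABBABBABABBAB
step 8: ABBABBABABBABBABABBABABBABBABABBABABBABBABABBABBABABBABABBABBABABBAB
step 9: BABABBABABBABBABABBABABBABBABABBABBABABBABABBABBABABBABBABABBABABBABBABABBABABBABBABABBABBABABBABABBABBABABBAB
step 10: ABBABBABABBABBABABBABABBABBABABBABBABABBABABBABBABABBABABB…BABBABABBABABBABBABABBABABBABBABABBABBABABBABABBABBABABBAB  (len 178)
step 11: BABABBABABBABBABABBABABBABBABABBABBABABBABABBABBABABBABABB…BABBABABBABABBABBABABBABABBABBABABBABBABABBABABBABBABABBAB  (len 288)
step 12: ABBABBABABBABBABABBABABBABBABABBABBABABBABABBABBABABBABABB…BABBABABBABABBABBABABBABABBABBABABBABBABABBABABBABBABABBAB  (len 466)

288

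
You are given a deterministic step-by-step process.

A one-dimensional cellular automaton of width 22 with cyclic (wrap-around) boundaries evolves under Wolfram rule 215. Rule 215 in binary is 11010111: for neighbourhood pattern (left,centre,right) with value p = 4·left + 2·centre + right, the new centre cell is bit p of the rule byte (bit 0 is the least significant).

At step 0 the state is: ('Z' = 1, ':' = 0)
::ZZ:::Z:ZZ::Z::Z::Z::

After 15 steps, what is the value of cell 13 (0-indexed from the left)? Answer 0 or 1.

t=0: ::ZZ:::Z:ZZ::Z::Z::Z::
t=1: ZZ:ZZZZZ::ZZZZZZZZZZZZ
t=2: ZZ::ZZZZZZ:ZZZZZZZZZZZ
t=3: ZZZZ:ZZZZZ::ZZZZZZZZZZ
t=4: ZZZZ::ZZZZZZ:ZZZZZZZZZ
t=5: ZZZZZZ:ZZZZZ::ZZZZZZZZ
t=6: ZZZZZZ::ZZZZZZ:ZZZZZZZ
t=7: ZZZZZZZZ:ZZZZZ::ZZZZZZ
t=8: ZZZZZZZZ::ZZZZZZ:ZZZZZ
t=9: ZZZZZZZZZZ:ZZZZZ::ZZZZ
t=10: ZZZZZZZZZZ::ZZZZZZ:ZZZ
t=11: ZZZZZZZZZZZZ:ZZZZZ::ZZ
t=12: ZZZZZZZZZZZZ::ZZZZZZ:Z
t=13: ZZZZZZZZZZZZZZ:ZZZZZ::
t=14: :ZZZZZZZZZZZZZ::ZZZZZZ
t=15: ::ZZZZZZZZZZZZZZ:ZZZZZ

1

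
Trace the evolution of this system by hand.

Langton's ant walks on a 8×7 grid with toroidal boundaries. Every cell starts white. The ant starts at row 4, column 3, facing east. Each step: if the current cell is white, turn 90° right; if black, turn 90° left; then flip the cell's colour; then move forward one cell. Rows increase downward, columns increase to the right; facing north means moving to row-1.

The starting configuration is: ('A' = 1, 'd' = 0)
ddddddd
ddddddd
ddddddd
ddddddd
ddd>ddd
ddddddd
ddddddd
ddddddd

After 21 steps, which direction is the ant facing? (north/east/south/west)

[0] ddddddd
ddddddd
ddddddd
ddddddd
ddd>ddd
ddddddd
ddddddd
ddddddd
[1] ddddddd
ddddddd
ddddddd
ddddddd
dddAddd
dddvddd
ddddddd
ddddddd
[2] ddddddd
ddddddd
ddddddd
ddddddd
dddAddd
dd<Addd
ddddddd
ddddddd
[3] ddddddd
ddddddd
ddddddd
ddddddd
dd^Addd
ddAAddd
ddddddd
ddddddd
[4] ddddddd
ddddddd
ddddddd
ddddddd
ddA>ddd
ddAAddd
ddddddd
ddddddd
[5] ddddddd
ddddddd
ddddddd
ddd^ddd
ddAdddd
ddAAddd
ddddddd
ddddddd
[6] ddddddd
ddddddd
ddddddd
dddA>dd
ddAdddd
ddAAddd
ddddddd
ddddddd
[7] ddddddd
ddddddd
ddddddd
dddAAdd
ddAdvdd
ddAAddd
ddddddd
ddddddd
[8] ddddddd
ddddddd
ddddddd
dddAAdd
ddA<Add
ddAAddd
ddddddd
ddddddd
[9] ddddddd
ddddddd
ddddddd
ddd^Add
ddAAAdd
ddAAddd
ddddddd
ddddddd
[10] ddddddd
ddddddd
ddddddd
dd<dAdd
ddAAAdd
ddAAddd
ddddddd
ddddddd
[11] ddddddd
ddddddd
dd^dddd
ddAdAdd
ddAAAdd
ddAAddd
ddddddd
ddddddd
[12] ddddddd
ddddddd
ddA>ddd
ddAdAdd
ddAAAdd
ddAAddd
ddddddd
ddddddd
[13] ddddddd
ddddddd
ddAAddd
ddAvAdd
ddAAAdd
ddAAddd
ddddddd
ddddddd
[14] ddddddd
ddddddd
ddAAddd
dd<AAdd
ddAAAdd
ddAAddd
ddddddd
ddddddd
[15] ddddddd
ddddddd
ddAAddd
dddAAdd
ddvAAdd
ddAAddd
ddddddd
ddddddd
[16] ddddddd
ddddddd
ddAAddd
dddAAdd
ddd>Add
ddAAddd
ddddddd
ddddddd
[17] ddddddd
ddddddd
ddAAddd
ddd^Add
ddddAdd
ddAAddd
ddddddd
ddddddd
[18] ddddddd
ddddddd
ddAAddd
dd<dAdd
ddddAdd
ddAAddd
ddddddd
ddddddd
[19] ddddddd
ddddddd
dd^Addd
ddAdAdd
ddddAdd
ddAAddd
ddddddd
ddddddd
[20] ddddddd
ddddddd
d<dAddd
ddAdAdd
ddddAdd
ddAAddd
ddddddd
ddddddd
[21] ddddddd
d^ddddd
dAdAddd
ddAdAdd
ddddAdd
ddAAddd
ddddddd
ddddddd

north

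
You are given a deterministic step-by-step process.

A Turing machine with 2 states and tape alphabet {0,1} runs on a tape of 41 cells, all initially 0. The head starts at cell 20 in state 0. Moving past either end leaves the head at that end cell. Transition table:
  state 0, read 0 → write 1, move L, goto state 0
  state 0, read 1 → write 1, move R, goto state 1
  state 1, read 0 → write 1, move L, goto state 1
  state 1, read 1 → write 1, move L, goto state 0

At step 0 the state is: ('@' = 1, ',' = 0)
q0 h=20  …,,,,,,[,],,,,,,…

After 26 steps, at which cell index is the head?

1

t=0: q0 h=20  …,,,,,,[,],,,,,,…
t=1: q0 h=19  …,,,,,,[,]@,,,,,…
t=2: q0 h=18  …,,,,,,[,]@@,,,,…
t=3: q0 h=17  …,,,,,,[,]@@@,,,…
t=4: q0 h=16  …,,,,,,[,]@@@@,,…
t=5: q0 h=15  …,,,,,,[,]@@@@@,…
t=6: q0 h=14  …,,,,,,[,]@@@@@@…
t=7: q0 h=13  …,,,,,,[,]@@@@@@…
t=8: q0 h=12  …,,,,,,[,]@@@@@@…
t=9: q0 h=11  …,,,,,,[,]@@@@@@…
t=10: q0 h=10  …,,,,,,[,]@@@@@@…
t=11: q0 h= 9  …,,,,,,[,]@@@@@@…
t=12: q0 h= 8  …,,,,,,[,]@@@@@@…
t=13: q0 h= 7  …,,,,,,[,]@@@@@@…
t=14: q0 h= 6  |,,,,,,[,]@@@@@@…
t=15: q0 h= 5  |,,,,,[,]@@@@@@…
t=16: q0 h= 4  |,,,,[,]@@@@@@…
t=17: q0 h= 3  |,,,[,]@@@@@@…
t=18: q0 h= 2  |,,[,]@@@@@@…
t=19: q0 h= 1  |,[,]@@@@@@…
t=20: q0 h= 0  |[,]@@@@@@…
t=21: q0 h= 0  |[@]@@@@@@…
t=22: q1 h= 1  |@[@]@@@@@@…
t=23: q0 h= 0  |[@]@@@@@@…
t=24: q1 h= 1  |@[@]@@@@@@…
t=25: q0 h= 0  |[@]@@@@@@…
t=26: q1 h= 1  |@[@]@@@@@@…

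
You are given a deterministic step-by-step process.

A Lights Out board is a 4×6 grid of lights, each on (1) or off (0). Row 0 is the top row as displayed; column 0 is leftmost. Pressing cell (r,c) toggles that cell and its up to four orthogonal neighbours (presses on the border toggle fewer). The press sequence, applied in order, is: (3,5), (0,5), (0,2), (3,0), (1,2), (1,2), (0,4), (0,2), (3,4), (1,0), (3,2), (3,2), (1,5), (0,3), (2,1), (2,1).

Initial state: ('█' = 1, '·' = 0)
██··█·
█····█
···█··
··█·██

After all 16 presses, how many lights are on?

14

0) ██··█·
█····█
···█··
··█·██
1) ██··█·
█····█
···█·█
··█···
2) ██···█
█·····
···█·█
··█···
3) █·██·█
█·█···
···█·█
··█···
4) █·██·█
█·█···
█··█·█
███···
5) █··█·█
██·█··
█·██·█
███···
6) █·██·█
█·█···
█··█·█
███···
7) █·█·█·
█·█·█·
█··█·█
███···
8) ██·██·
█···█·
█··█·█
███···
9) ██·██·
█···█·
█··███
██████
10) ·█·██·
·█··█·
···███
██████
11) ·█·██·
·█··█·
··████
█···██
12) ·█·██·
·█··█·
···███
██████
13) ·█·███
·█···█
···██·
██████
14) ·██··█
·█·█·█
···██·
██████
15) ·██··█
···█·█
█████·
█·████
16) ·██··█
·█·█·█
···██·
██████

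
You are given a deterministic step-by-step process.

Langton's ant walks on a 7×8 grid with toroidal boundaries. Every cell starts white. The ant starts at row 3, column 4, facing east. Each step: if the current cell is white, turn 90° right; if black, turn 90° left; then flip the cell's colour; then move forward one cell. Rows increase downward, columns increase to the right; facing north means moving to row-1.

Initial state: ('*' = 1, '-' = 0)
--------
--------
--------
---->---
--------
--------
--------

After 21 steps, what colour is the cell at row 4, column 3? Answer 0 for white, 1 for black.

1

gen 0: --------
--------
--------
---->---
--------
--------
--------
gen 1: --------
--------
--------
----*---
----v---
--------
--------
gen 2: --------
--------
--------
----*---
---<*---
--------
--------
gen 3: --------
--------
--------
---^*---
---**---
--------
--------
gen 4: --------
--------
--------
---*>---
---**---
--------
--------
gen 5: --------
--------
----^---
---*----
---**---
--------
--------
gen 6: --------
--------
----*>--
---*----
---**---
--------
--------
gen 7: --------
--------
----**--
---*-v--
---**---
--------
--------
gen 8: --------
--------
----**--
---*<*--
---**---
--------
--------
gen 9: --------
--------
----^*--
---***--
---**---
--------
--------
gen 10: --------
--------
---<-*--
---***--
---**---
--------
--------
gen 11: --------
---^----
---*-*--
---***--
---**---
--------
--------
gen 12: --------
---*>---
---*-*--
---***--
---**---
--------
--------
gen 13: --------
---**---
---*v*--
---***--
---**---
--------
--------
gen 14: --------
---**---
---<**--
---***--
---**---
--------
--------
gen 15: --------
---**---
----**--
---v**--
---**---
--------
--------
gen 16: --------
---**---
----**--
---->*--
---**---
--------
--------
gen 17: --------
---**---
----^*--
-----*--
---**---
--------
--------
gen 18: --------
---**---
---<-*--
-----*--
---**---
--------
--------
gen 19: --------
---^*---
---*-*--
-----*--
---**---
--------
--------
gen 20: --------
--<-*---
---*-*--
-----*--
---**---
--------
--------
gen 21: --^-----
--*-*---
---*-*--
-----*--
---**---
--------
--------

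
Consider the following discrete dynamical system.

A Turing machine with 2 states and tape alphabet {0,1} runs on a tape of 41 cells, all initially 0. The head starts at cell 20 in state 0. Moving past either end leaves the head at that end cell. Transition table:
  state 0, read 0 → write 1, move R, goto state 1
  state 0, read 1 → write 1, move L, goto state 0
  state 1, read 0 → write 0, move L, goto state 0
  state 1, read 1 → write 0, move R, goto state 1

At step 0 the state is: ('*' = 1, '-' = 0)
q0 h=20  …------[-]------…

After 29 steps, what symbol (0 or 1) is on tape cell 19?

0

step 0: q0 h=20  …------[-]------…
step 1: q1 h=21  …-----*[-]------…
step 2: q0 h=20  …------[*]------…
step 3: q0 h=19  …------[-]*-----…
step 4: q1 h=20  …-----*[*]------…
step 5: q1 h=21  …----*-[-]------…
step 6: q0 h=20  …-----*[-]------…
step 7: q1 h=21  …----**[-]------…
step 8: q0 h=20  …-----*[*]------…
step 9: q0 h=19  …------[*]*-----…
step 10: q0 h=18  …------[-]**----…
step 11: q1 h=19  …-----*[*]*-----…
step 12: q1 h=20  …----*-[*]------…
step 13: q1 h=21  …---*--[-]------…
step 14: q0 h=20  …----*-[-]------…
step 15: q1 h=21  …---*-*[-]------…
step 16: q0 h=20  …----*-[*]------…
step 17: q0 h=19  …-----*[-]*-----…
step 18: q1 h=20  …----**[*]------…
step 19: q1 h=21  …---**-[-]------…
step 20: q0 h=20  …----**[-]------…
step 21: q1 h=21  …---***[-]------…
step 22: q0 h=20  …----**[*]------…
step 23: q0 h=19  …-----*[*]*-----…
step 24: q0 h=18  …------[*]**----…
step 25: q0 h=17  …------[-]***---…
step 26: q1 h=18  …-----*[*]**----…
step 27: q1 h=19  …----*-[*]*-----…
step 28: q1 h=20  …---*--[*]------…
step 29: q1 h=21  …--*---[-]------…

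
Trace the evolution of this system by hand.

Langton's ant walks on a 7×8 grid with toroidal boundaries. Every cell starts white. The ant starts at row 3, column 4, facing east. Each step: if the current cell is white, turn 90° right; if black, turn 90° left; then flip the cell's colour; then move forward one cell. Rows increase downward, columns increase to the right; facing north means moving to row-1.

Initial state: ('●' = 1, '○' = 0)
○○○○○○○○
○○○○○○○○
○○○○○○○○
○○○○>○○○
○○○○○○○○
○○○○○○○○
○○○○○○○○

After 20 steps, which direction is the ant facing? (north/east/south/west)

west

k=0  ○○○○○○○○
○○○○○○○○
○○○○○○○○
○○○○>○○○
○○○○○○○○
○○○○○○○○
○○○○○○○○
k=1  ○○○○○○○○
○○○○○○○○
○○○○○○○○
○○○○●○○○
○○○○v○○○
○○○○○○○○
○○○○○○○○
k=2  ○○○○○○○○
○○○○○○○○
○○○○○○○○
○○○○●○○○
○○○<●○○○
○○○○○○○○
○○○○○○○○
k=3  ○○○○○○○○
○○○○○○○○
○○○○○○○○
○○○^●○○○
○○○●●○○○
○○○○○○○○
○○○○○○○○
k=4  ○○○○○○○○
○○○○○○○○
○○○○○○○○
○○○●>○○○
○○○●●○○○
○○○○○○○○
○○○○○○○○
k=5  ○○○○○○○○
○○○○○○○○
○○○○^○○○
○○○●○○○○
○○○●●○○○
○○○○○○○○
○○○○○○○○
k=6  ○○○○○○○○
○○○○○○○○
○○○○●>○○
○○○●○○○○
○○○●●○○○
○○○○○○○○
○○○○○○○○
k=7  ○○○○○○○○
○○○○○○○○
○○○○●●○○
○○○●○v○○
○○○●●○○○
○○○○○○○○
○○○○○○○○
k=8  ○○○○○○○○
○○○○○○○○
○○○○●●○○
○○○●<●○○
○○○●●○○○
○○○○○○○○
○○○○○○○○
k=9  ○○○○○○○○
○○○○○○○○
○○○○^●○○
○○○●●●○○
○○○●●○○○
○○○○○○○○
○○○○○○○○
k=10  ○○○○○○○○
○○○○○○○○
○○○<○●○○
○○○●●●○○
○○○●●○○○
○○○○○○○○
○○○○○○○○
k=11  ○○○○○○○○
○○○^○○○○
○○○●○●○○
○○○●●●○○
○○○●●○○○
○○○○○○○○
○○○○○○○○
k=12  ○○○○○○○○
○○○●>○○○
○○○●○●○○
○○○●●●○○
○○○●●○○○
○○○○○○○○
○○○○○○○○
k=13  ○○○○○○○○
○○○●●○○○
○○○●v●○○
○○○●●●○○
○○○●●○○○
○○○○○○○○
○○○○○○○○
k=14  ○○○○○○○○
○○○●●○○○
○○○<●●○○
○○○●●●○○
○○○●●○○○
○○○○○○○○
○○○○○○○○
k=15  ○○○○○○○○
○○○●●○○○
○○○○●●○○
○○○v●●○○
○○○●●○○○
○○○○○○○○
○○○○○○○○
k=16  ○○○○○○○○
○○○●●○○○
○○○○●●○○
○○○○>●○○
○○○●●○○○
○○○○○○○○
○○○○○○○○
k=17  ○○○○○○○○
○○○●●○○○
○○○○^●○○
○○○○○●○○
○○○●●○○○
○○○○○○○○
○○○○○○○○
k=18  ○○○○○○○○
○○○●●○○○
○○○<○●○○
○○○○○●○○
○○○●●○○○
○○○○○○○○
○○○○○○○○
k=19  ○○○○○○○○
○○○^●○○○
○○○●○●○○
○○○○○●○○
○○○●●○○○
○○○○○○○○
○○○○○○○○
k=20  ○○○○○○○○
○○<○●○○○
○○○●○●○○
○○○○○●○○
○○○●●○○○
○○○○○○○○
○○○○○○○○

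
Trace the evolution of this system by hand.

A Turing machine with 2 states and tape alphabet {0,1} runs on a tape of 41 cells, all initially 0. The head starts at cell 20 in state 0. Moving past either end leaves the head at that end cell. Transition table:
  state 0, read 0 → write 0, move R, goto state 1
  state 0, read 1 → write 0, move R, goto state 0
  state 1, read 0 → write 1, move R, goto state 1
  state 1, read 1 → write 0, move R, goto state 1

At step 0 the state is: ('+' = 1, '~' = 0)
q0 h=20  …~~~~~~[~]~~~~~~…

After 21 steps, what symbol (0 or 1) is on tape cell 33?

[0] q0 h=20  …~~~~~~[~]~~~~~~…
[1] q1 h=21  …~~~~~~[~]~~~~~~…
[2] q1 h=22  …~~~~~+[~]~~~~~~…
[3] q1 h=23  …~~~~++[~]~~~~~~…
[4] q1 h=24  …~~~+++[~]~~~~~~…
[5] q1 h=25  …~~++++[~]~~~~~~…
[6] q1 h=26  …~+++++[~]~~~~~~…
[7] q1 h=27  …++++++[~]~~~~~~…
[8] q1 h=28  …++++++[~]~~~~~~…
[9] q1 h=29  …++++++[~]~~~~~~…
[10] q1 h=30  …++++++[~]~~~~~~…
[11] q1 h=31  …++++++[~]~~~~~~…
[12] q1 h=32  …++++++[~]~~~~~~…
[13] q1 h=33  …++++++[~]~~~~~~…
[14] q1 h=34  …++++++[~]~~~~~~|
[15] q1 h=35  …++++++[~]~~~~~|
[16] q1 h=36  …++++++[~]~~~~|
[17] q1 h=37  …++++++[~]~~~|
[18] q1 h=38  …++++++[~]~~|
[19] q1 h=39  …++++++[~]~|
[20] q1 h=40  …++++++[~]|
[21] q1 h=40  …++++++[+]|

1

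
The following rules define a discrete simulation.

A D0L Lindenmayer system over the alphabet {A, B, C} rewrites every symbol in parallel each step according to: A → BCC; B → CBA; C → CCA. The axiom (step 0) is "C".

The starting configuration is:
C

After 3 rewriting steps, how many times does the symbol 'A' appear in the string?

[0] C
[1] CCA
[2] CCACCABCC
[3] CCACCABCCCCACCABCCCBACCACCA

7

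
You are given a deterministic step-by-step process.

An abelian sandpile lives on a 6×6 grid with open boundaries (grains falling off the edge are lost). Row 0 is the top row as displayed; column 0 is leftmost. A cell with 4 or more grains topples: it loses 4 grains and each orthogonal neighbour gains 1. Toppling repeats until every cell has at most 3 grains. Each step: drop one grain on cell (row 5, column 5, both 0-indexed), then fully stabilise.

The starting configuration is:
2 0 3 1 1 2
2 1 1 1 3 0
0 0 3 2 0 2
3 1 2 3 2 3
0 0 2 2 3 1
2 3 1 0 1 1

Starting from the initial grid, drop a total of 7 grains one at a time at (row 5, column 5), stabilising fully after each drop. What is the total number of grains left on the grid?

0) 2 0 3 1 1 2
2 1 1 1 3 0
0 0 3 2 0 2
3 1 2 3 2 3
0 0 2 2 3 1
2 3 1 0 1 1
1) 2 0 3 1 1 2
2 1 1 1 3 0
0 0 3 2 0 2
3 1 2 3 2 3
0 0 2 2 3 1
2 3 1 0 1 2
2) 2 0 3 1 1 2
2 1 1 1 3 0
0 0 3 2 0 2
3 1 2 3 2 3
0 0 2 2 3 1
2 3 1 0 1 3
3) 2 0 3 1 1 2
2 1 1 1 3 0
0 0 3 2 0 2
3 1 2 3 2 3
0 0 2 2 3 2
2 3 1 0 2 0
4) 2 0 3 1 1 2
2 1 1 1 3 0
0 0 3 2 0 2
3 1 2 3 2 3
0 0 2 2 3 2
2 3 1 0 2 1
5) 2 0 3 1 1 2
2 1 1 1 3 0
0 0 3 2 0 2
3 1 2 3 2 3
0 0 2 2 3 2
2 3 1 0 2 2
6) 2 0 3 1 1 2
2 1 1 1 3 0
0 0 3 2 0 2
3 1 2 3 2 3
0 0 2 2 3 2
2 3 1 0 2 3
7) 2 0 3 1 1 2
2 1 1 1 3 0
0 0 3 2 0 2
3 1 2 3 2 3
0 0 2 2 3 3
2 3 1 0 3 0

57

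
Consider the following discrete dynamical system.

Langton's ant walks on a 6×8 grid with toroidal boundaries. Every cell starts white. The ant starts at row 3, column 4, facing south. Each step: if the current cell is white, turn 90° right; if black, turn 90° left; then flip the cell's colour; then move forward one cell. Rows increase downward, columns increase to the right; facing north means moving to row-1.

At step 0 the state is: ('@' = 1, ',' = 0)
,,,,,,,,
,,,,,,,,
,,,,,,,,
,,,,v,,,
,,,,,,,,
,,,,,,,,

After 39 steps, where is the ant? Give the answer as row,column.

gen 0: ,,,,,,,,
,,,,,,,,
,,,,,,,,
,,,,v,,,
,,,,,,,,
,,,,,,,,
gen 1: ,,,,,,,,
,,,,,,,,
,,,,,,,,
,,,<@,,,
,,,,,,,,
,,,,,,,,
gen 2: ,,,,,,,,
,,,,,,,,
,,,^,,,,
,,,@@,,,
,,,,,,,,
,,,,,,,,
gen 3: ,,,,,,,,
,,,,,,,,
,,,@>,,,
,,,@@,,,
,,,,,,,,
,,,,,,,,
gen 4: ,,,,,,,,
,,,,,,,,
,,,@@,,,
,,,@v,,,
,,,,,,,,
,,,,,,,,
gen 5: ,,,,,,,,
,,,,,,,,
,,,@@,,,
,,,@,>,,
,,,,,,,,
,,,,,,,,
gen 6: ,,,,,,,,
,,,,,,,,
,,,@@,,,
,,,@,@,,
,,,,,v,,
,,,,,,,,
gen 7: ,,,,,,,,
,,,,,,,,
,,,@@,,,
,,,@,@,,
,,,,<@,,
,,,,,,,,
gen 8: ,,,,,,,,
,,,,,,,,
,,,@@,,,
,,,@^@,,
,,,,@@,,
,,,,,,,,
gen 9: ,,,,,,,,
,,,,,,,,
,,,@@,,,
,,,@@>,,
,,,,@@,,
,,,,,,,,
gen 10: ,,,,,,,,
,,,,,,,,
,,,@@^,,
,,,@@,,,
,,,,@@,,
,,,,,,,,
gen 11: ,,,,,,,,
,,,,,,,,
,,,@@@>,
,,,@@,,,
,,,,@@,,
,,,,,,,,
gen 12: ,,,,,,,,
,,,,,,,,
,,,@@@@,
,,,@@,v,
,,,,@@,,
,,,,,,,,
gen 13: ,,,,,,,,
,,,,,,,,
,,,@@@@,
,,,@@<@,
,,,,@@,,
,,,,,,,,
gen 14: ,,,,,,,,
,,,,,,,,
,,,@@^@,
,,,@@@@,
,,,,@@,,
,,,,,,,,
gen 15: ,,,,,,,,
,,,,,,,,
,,,@<,@,
,,,@@@@,
,,,,@@,,
,,,,,,,,
gen 16: ,,,,,,,,
,,,,,,,,
,,,@,,@,
,,,@v@@,
,,,,@@,,
,,,,,,,,
gen 17: ,,,,,,,,
,,,,,,,,
,,,@,,@,
,,,@,>@,
,,,,@@,,
,,,,,,,,
gen 18: ,,,,,,,,
,,,,,,,,
,,,@,^@,
,,,@,,@,
,,,,@@,,
,,,,,,,,
gen 19: ,,,,,,,,
,,,,,,,,
,,,@,@>,
,,,@,,@,
,,,,@@,,
,,,,,,,,
gen 20: ,,,,,,,,
,,,,,,^,
,,,@,@,,
,,,@,,@,
,,,,@@,,
,,,,,,,,
gen 21: ,,,,,,,,
,,,,,,@>
,,,@,@,,
,,,@,,@,
,,,,@@,,
,,,,,,,,
gen 22: ,,,,,,,,
,,,,,,@@
,,,@,@,v
,,,@,,@,
,,,,@@,,
,,,,,,,,
gen 23: ,,,,,,,,
,,,,,,@@
,,,@,@<@
,,,@,,@,
,,,,@@,,
,,,,,,,,
gen 24: ,,,,,,,,
,,,,,,^@
,,,@,@@@
,,,@,,@,
,,,,@@,,
,,,,,,,,
gen 25: ,,,,,,,,
,,,,,<,@
,,,@,@@@
,,,@,,@,
,,,,@@,,
,,,,,,,,
gen 26: ,,,,,^,,
,,,,,@,@
,,,@,@@@
,,,@,,@,
,,,,@@,,
,,,,,,,,
gen 27: ,,,,,@>,
,,,,,@,@
,,,@,@@@
,,,@,,@,
,,,,@@,,
,,,,,,,,
gen 28: ,,,,,@@,
,,,,,@v@
,,,@,@@@
,,,@,,@,
,,,,@@,,
,,,,,,,,
gen 29: ,,,,,@@,
,,,,,<@@
,,,@,@@@
,,,@,,@,
,,,,@@,,
,,,,,,,,
gen 30: ,,,,,@@,
,,,,,,@@
,,,@,v@@
,,,@,,@,
,,,,@@,,
,,,,,,,,
gen 31: ,,,,,@@,
,,,,,,@@
,,,@,,>@
,,,@,,@,
,,,,@@,,
,,,,,,,,
gen 32: ,,,,,@@,
,,,,,,^@
,,,@,,,@
,,,@,,@,
,,,,@@,,
,,,,,,,,
gen 33: ,,,,,@@,
,,,,,<,@
,,,@,,,@
,,,@,,@,
,,,,@@,,
,,,,,,,,
gen 34: ,,,,,^@,
,,,,,@,@
,,,@,,,@
,,,@,,@,
,,,,@@,,
,,,,,,,,
gen 35: ,,,,<,@,
,,,,,@,@
,,,@,,,@
,,,@,,@,
,,,,@@,,
,,,,,,,,
gen 36: ,,,,@,@,
,,,,,@,@
,,,@,,,@
,,,@,,@,
,,,,@@,,
,,,,^,,,
gen 37: ,,,,@,@,
,,,,,@,@
,,,@,,,@
,,,@,,@,
,,,,@@,,
,,,,@>,,
gen 38: ,,,,@v@,
,,,,,@,@
,,,@,,,@
,,,@,,@,
,,,,@@,,
,,,,@@,,
gen 39: ,,,,<@@,
,,,,,@,@
,,,@,,,@
,,,@,,@,
,,,,@@,,
,,,,@@,,

0,4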